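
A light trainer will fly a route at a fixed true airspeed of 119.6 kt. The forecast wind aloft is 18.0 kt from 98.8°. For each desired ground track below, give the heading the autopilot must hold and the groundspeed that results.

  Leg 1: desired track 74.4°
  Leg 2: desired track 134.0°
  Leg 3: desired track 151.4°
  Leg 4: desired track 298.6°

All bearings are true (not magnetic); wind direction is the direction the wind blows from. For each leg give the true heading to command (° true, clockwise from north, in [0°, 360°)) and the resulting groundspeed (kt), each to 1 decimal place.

Leg 1: heading=78.0°, groundspeed=103.0 kt
Leg 2: heading=129.0°, groundspeed=104.4 kt
Leg 3: heading=144.5°, groundspeed=107.8 kt
Leg 4: heading=301.5°, groundspeed=136.4 kt

Leg 1: desired track 74.4°; wind correction +3.6° → command heading 78.0°, groundspeed 103.0 kt
Leg 2: desired track 134.0°; wind correction -5.0° → command heading 129.0°, groundspeed 104.4 kt
Leg 3: desired track 151.4°; wind correction -6.9° → command heading 144.5°, groundspeed 107.8 kt
Leg 4: desired track 298.6°; wind correction +2.9° → command heading 301.5°, groundspeed 136.4 kt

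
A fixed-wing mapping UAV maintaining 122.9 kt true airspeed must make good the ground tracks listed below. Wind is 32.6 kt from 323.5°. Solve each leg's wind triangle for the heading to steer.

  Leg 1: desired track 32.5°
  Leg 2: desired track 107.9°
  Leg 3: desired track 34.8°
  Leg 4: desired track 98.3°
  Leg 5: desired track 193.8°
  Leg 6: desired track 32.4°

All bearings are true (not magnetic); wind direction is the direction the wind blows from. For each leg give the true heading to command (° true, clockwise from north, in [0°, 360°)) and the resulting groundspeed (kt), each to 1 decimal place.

Leg 1: desired track 32.5°; wind correction -14.3° → command heading 18.2°, groundspeed 107.4 kt
Leg 2: desired track 107.9°; wind correction -8.9° → command heading 99.0°, groundspeed 147.9 kt
Leg 3: desired track 34.8°; wind correction -14.6° → command heading 20.2°, groundspeed 108.5 kt
Leg 4: desired track 98.3°; wind correction -10.8° → command heading 87.5°, groundspeed 143.7 kt
Leg 5: desired track 193.8°; wind correction +11.8° → command heading 205.6°, groundspeed 141.1 kt
Leg 6: desired track 32.4°; wind correction -14.3° → command heading 18.1°, groundspeed 107.3 kt

Leg 1: heading=18.2°, groundspeed=107.4 kt
Leg 2: heading=99.0°, groundspeed=147.9 kt
Leg 3: heading=20.2°, groundspeed=108.5 kt
Leg 4: heading=87.5°, groundspeed=143.7 kt
Leg 5: heading=205.6°, groundspeed=141.1 kt
Leg 6: heading=18.1°, groundspeed=107.3 kt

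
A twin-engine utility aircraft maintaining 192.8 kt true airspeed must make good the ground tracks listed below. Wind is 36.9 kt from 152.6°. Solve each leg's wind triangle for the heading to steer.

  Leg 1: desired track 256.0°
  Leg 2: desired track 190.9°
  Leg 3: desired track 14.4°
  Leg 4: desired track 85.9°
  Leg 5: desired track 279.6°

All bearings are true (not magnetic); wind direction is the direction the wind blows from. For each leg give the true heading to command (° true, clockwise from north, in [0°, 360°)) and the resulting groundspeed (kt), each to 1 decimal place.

Leg 1: heading=245.3°, groundspeed=198.0 kt
Leg 2: heading=184.1°, groundspeed=162.5 kt
Leg 3: heading=21.7°, groundspeed=218.7 kt
Leg 4: heading=96.0°, groundspeed=175.2 kt
Leg 5: heading=270.8°, groundspeed=212.7 kt

Leg 1: desired track 256.0°; wind correction -10.7° → command heading 245.3°, groundspeed 198.0 kt
Leg 2: desired track 190.9°; wind correction -6.8° → command heading 184.1°, groundspeed 162.5 kt
Leg 3: desired track 14.4°; wind correction +7.3° → command heading 21.7°, groundspeed 218.7 kt
Leg 4: desired track 85.9°; wind correction +10.1° → command heading 96.0°, groundspeed 175.2 kt
Leg 5: desired track 279.6°; wind correction -8.8° → command heading 270.8°, groundspeed 212.7 kt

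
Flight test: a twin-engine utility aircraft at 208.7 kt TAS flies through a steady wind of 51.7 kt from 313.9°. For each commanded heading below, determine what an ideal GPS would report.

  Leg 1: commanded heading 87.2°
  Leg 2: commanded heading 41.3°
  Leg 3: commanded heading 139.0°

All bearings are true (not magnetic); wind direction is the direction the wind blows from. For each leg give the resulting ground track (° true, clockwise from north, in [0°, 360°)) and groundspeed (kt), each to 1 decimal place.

Leg 1: track=96.0°, groundspeed=247.0 kt
Leg 2: track=55.4°, groundspeed=212.7 kt
Leg 3: track=138.0°, groundspeed=260.2 kt

Leg 1: heading 87.2°; drift +8.8° → track 96.0°, groundspeed 247.0 kt
Leg 2: heading 41.3°; drift +14.1° → track 55.4°, groundspeed 212.7 kt
Leg 3: heading 139.0°; drift -1.0° → track 138.0°, groundspeed 260.2 kt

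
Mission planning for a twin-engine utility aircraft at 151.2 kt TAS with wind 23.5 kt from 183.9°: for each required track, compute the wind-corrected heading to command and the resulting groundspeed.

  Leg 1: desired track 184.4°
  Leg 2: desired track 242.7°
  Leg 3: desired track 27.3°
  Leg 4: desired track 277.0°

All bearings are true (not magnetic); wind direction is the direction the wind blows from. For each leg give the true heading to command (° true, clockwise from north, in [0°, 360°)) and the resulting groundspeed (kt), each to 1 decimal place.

Leg 1: heading=184.3°, groundspeed=127.7 kt
Leg 2: heading=235.1°, groundspeed=137.7 kt
Leg 3: heading=30.8°, groundspeed=172.5 kt
Leg 4: heading=268.1°, groundspeed=150.6 kt

Leg 1: desired track 184.4°; wind correction -0.1° → command heading 184.3°, groundspeed 127.7 kt
Leg 2: desired track 242.7°; wind correction -7.6° → command heading 235.1°, groundspeed 137.7 kt
Leg 3: desired track 27.3°; wind correction +3.5° → command heading 30.8°, groundspeed 172.5 kt
Leg 4: desired track 277.0°; wind correction -8.9° → command heading 268.1°, groundspeed 150.6 kt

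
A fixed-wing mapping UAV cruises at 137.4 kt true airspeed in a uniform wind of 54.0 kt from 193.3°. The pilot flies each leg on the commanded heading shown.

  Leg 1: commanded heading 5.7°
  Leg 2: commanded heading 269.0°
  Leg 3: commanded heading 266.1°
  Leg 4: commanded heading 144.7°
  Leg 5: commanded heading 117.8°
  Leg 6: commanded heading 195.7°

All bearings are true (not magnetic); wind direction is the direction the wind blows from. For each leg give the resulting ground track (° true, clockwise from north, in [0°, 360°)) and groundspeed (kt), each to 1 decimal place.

Leg 1: heading 5.7°; drift +2.1° → track 7.8°, groundspeed 191.1 kt
Leg 2: heading 269.0°; drift +22.9° → track 291.9°, groundspeed 134.6 kt
Leg 3: heading 266.1°; drift +23.0° → track 289.1°, groundspeed 131.9 kt
Leg 4: heading 144.7°; drift -21.7° → track 123.0°, groundspeed 109.5 kt
Leg 5: heading 117.8°; drift -22.9° → track 94.9°, groundspeed 134.5 kt
Leg 6: heading 195.7°; drift +1.6° → track 197.3°, groundspeed 83.5 kt

Leg 1: track=7.8°, groundspeed=191.1 kt
Leg 2: track=291.9°, groundspeed=134.6 kt
Leg 3: track=289.1°, groundspeed=131.9 kt
Leg 4: track=123.0°, groundspeed=109.5 kt
Leg 5: track=94.9°, groundspeed=134.5 kt
Leg 6: track=197.3°, groundspeed=83.5 kt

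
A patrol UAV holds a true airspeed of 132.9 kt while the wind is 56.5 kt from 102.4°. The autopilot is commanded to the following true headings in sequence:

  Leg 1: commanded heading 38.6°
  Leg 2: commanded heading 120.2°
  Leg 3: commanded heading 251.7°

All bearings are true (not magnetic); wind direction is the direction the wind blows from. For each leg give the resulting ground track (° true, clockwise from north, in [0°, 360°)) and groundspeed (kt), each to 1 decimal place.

Leg 1: heading 38.6°; drift -25.2° → track 13.4°, groundspeed 119.3 kt
Leg 2: heading 120.2°; drift +12.3° → track 132.5°, groundspeed 81.0 kt
Leg 3: heading 251.7°; drift +9.0° → track 260.7°, groundspeed 183.8 kt

Leg 1: track=13.4°, groundspeed=119.3 kt
Leg 2: track=132.5°, groundspeed=81.0 kt
Leg 3: track=260.7°, groundspeed=183.8 kt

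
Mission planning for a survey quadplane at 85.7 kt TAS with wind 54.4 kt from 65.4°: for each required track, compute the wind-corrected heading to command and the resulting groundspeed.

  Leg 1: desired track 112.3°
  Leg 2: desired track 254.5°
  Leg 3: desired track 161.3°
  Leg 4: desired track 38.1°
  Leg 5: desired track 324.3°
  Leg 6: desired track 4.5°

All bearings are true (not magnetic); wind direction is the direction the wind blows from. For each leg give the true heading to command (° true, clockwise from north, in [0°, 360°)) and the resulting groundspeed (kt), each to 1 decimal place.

Leg 1: heading=84.7°, groundspeed=38.8 kt
Leg 2: heading=260.3°, groundspeed=139.0 kt
Leg 3: heading=122.1°, groundspeed=72.0 kt
Leg 4: heading=55.0°, groundspeed=33.6 kt
Leg 5: heading=2.8°, groundspeed=77.5 kt
Leg 6: heading=38.2°, groundspeed=44.9 kt

Leg 1: desired track 112.3°; wind correction -27.6° → command heading 84.7°, groundspeed 38.8 kt
Leg 2: desired track 254.5°; wind correction +5.8° → command heading 260.3°, groundspeed 139.0 kt
Leg 3: desired track 161.3°; wind correction -39.2° → command heading 122.1°, groundspeed 72.0 kt
Leg 4: desired track 38.1°; wind correction +16.9° → command heading 55.0°, groundspeed 33.6 kt
Leg 5: desired track 324.3°; wind correction +38.5° → command heading 2.8°, groundspeed 77.5 kt
Leg 6: desired track 4.5°; wind correction +33.7° → command heading 38.2°, groundspeed 44.9 kt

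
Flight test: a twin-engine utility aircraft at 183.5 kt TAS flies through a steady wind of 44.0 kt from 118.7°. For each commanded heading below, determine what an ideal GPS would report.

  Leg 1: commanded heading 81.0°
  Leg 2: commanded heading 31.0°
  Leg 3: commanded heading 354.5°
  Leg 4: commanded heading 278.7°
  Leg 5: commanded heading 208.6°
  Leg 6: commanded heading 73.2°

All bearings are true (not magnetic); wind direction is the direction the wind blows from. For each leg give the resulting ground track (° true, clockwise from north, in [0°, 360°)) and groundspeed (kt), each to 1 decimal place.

Leg 1: heading 81.0°; drift -10.3° → track 70.7°, groundspeed 151.1 kt
Leg 2: heading 31.0°; drift -13.6° → track 17.4°, groundspeed 187.0 kt
Leg 3: heading 354.5°; drift -9.9° → track 344.6°, groundspeed 211.4 kt
Leg 4: heading 278.7°; drift +3.8° → track 282.5°, groundspeed 225.3 kt
Leg 5: heading 208.6°; drift +13.5° → track 222.1°, groundspeed 188.6 kt
Leg 6: heading 73.2°; drift -11.6° → track 61.6°, groundspeed 155.9 kt

Leg 1: track=70.7°, groundspeed=151.1 kt
Leg 2: track=17.4°, groundspeed=187.0 kt
Leg 3: track=344.6°, groundspeed=211.4 kt
Leg 4: track=282.5°, groundspeed=225.3 kt
Leg 5: track=222.1°, groundspeed=188.6 kt
Leg 6: track=61.6°, groundspeed=155.9 kt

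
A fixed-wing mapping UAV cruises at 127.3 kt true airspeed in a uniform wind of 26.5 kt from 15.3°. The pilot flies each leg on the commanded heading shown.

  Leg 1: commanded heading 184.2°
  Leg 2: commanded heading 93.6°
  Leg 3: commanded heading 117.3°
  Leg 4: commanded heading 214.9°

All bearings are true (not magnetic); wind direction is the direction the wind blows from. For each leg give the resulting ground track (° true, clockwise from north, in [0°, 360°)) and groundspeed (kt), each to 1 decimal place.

Leg 1: track=186.1°, groundspeed=153.4 kt
Leg 2: track=105.6°, groundspeed=124.7 kt
Leg 3: track=128.3°, groundspeed=135.3 kt
Leg 4: track=211.6°, groundspeed=152.5 kt

Leg 1: heading 184.2°; drift +1.9° → track 186.1°, groundspeed 153.4 kt
Leg 2: heading 93.6°; drift +12.0° → track 105.6°, groundspeed 124.7 kt
Leg 3: heading 117.3°; drift +11.0° → track 128.3°, groundspeed 135.3 kt
Leg 4: heading 214.9°; drift -3.3° → track 211.6°, groundspeed 152.5 kt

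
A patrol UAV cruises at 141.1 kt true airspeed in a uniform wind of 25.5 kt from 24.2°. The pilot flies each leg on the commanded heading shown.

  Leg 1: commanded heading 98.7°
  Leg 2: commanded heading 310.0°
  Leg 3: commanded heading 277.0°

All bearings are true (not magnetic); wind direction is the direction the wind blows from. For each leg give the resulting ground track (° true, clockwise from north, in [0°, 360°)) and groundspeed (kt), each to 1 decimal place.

Leg 1: track=109.1°, groundspeed=136.5 kt
Leg 2: track=299.6°, groundspeed=136.4 kt
Leg 3: track=267.7°, groundspeed=150.6 kt

Leg 1: heading 98.7°; drift +10.4° → track 109.1°, groundspeed 136.5 kt
Leg 2: heading 310.0°; drift -10.4° → track 299.6°, groundspeed 136.4 kt
Leg 3: heading 277.0°; drift -9.3° → track 267.7°, groundspeed 150.6 kt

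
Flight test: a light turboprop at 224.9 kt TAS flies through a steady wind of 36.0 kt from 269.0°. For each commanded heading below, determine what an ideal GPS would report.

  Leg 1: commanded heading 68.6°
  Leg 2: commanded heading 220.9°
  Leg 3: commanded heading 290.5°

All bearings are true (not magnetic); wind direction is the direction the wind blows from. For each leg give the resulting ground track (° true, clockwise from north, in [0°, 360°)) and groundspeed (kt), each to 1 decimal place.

Leg 1: heading 68.6°; drift +2.8° → track 71.4°, groundspeed 258.9 kt
Leg 2: heading 220.9°; drift -7.6° → track 213.3°, groundspeed 202.6 kt
Leg 3: heading 290.5°; drift +3.9° → track 294.4°, groundspeed 191.9 kt

Leg 1: track=71.4°, groundspeed=258.9 kt
Leg 2: track=213.3°, groundspeed=202.6 kt
Leg 3: track=294.4°, groundspeed=191.9 kt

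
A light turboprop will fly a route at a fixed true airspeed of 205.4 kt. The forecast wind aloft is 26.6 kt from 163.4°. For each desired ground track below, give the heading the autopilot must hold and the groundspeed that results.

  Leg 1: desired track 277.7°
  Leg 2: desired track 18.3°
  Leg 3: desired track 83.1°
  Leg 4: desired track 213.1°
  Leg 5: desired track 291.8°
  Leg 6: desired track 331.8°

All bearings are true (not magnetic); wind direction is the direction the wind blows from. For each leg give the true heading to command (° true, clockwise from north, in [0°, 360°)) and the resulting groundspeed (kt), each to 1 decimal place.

Leg 1: heading=270.9°, groundspeed=214.9 kt
Leg 2: heading=22.5°, groundspeed=226.7 kt
Leg 3: heading=90.4°, groundspeed=199.2 kt
Leg 4: heading=207.4°, groundspeed=187.2 kt
Leg 5: heading=286.0°, groundspeed=220.9 kt
Leg 6: heading=330.3°, groundspeed=231.4 kt

Leg 1: desired track 277.7°; wind correction -6.8° → command heading 270.9°, groundspeed 214.9 kt
Leg 2: desired track 18.3°; wind correction +4.2° → command heading 22.5°, groundspeed 226.7 kt
Leg 3: desired track 83.1°; wind correction +7.3° → command heading 90.4°, groundspeed 199.2 kt
Leg 4: desired track 213.1°; wind correction -5.7° → command heading 207.4°, groundspeed 187.2 kt
Leg 5: desired track 291.8°; wind correction -5.8° → command heading 286.0°, groundspeed 220.9 kt
Leg 6: desired track 331.8°; wind correction -1.5° → command heading 330.3°, groundspeed 231.4 kt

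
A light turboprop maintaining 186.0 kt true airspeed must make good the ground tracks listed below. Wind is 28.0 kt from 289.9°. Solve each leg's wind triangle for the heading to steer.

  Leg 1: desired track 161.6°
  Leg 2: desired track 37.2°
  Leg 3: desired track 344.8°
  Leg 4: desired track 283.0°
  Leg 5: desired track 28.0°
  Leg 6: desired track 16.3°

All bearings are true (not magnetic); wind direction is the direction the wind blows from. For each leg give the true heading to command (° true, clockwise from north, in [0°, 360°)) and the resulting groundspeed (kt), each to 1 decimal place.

Leg 1: desired track 161.6°; wind correction +6.8° → command heading 168.4°, groundspeed 202.1 kt
Leg 2: desired track 37.2°; wind correction -8.3° → command heading 28.9°, groundspeed 192.4 kt
Leg 3: desired track 344.8°; wind correction -7.1° → command heading 337.7°, groundspeed 168.5 kt
Leg 4: desired track 283.0°; wind correction +1.0° → command heading 284.0°, groundspeed 158.2 kt
Leg 5: desired track 28.0°; wind correction -8.6° → command heading 19.4°, groundspeed 187.9 kt
Leg 6: desired track 16.3°; wind correction -8.6° → command heading 7.7°, groundspeed 182.1 kt

Leg 1: heading=168.4°, groundspeed=202.1 kt
Leg 2: heading=28.9°, groundspeed=192.4 kt
Leg 3: heading=337.7°, groundspeed=168.5 kt
Leg 4: heading=284.0°, groundspeed=158.2 kt
Leg 5: heading=19.4°, groundspeed=187.9 kt
Leg 6: heading=7.7°, groundspeed=182.1 kt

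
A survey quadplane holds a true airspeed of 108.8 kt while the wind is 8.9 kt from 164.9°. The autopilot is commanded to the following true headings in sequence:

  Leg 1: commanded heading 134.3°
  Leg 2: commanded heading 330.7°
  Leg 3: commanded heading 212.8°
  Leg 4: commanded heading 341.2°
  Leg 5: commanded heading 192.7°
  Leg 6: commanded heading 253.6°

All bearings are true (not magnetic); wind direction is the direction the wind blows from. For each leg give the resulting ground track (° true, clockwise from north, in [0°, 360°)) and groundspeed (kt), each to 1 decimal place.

Leg 1: track=131.7°, groundspeed=101.2 kt
Leg 2: track=331.8°, groundspeed=117.4 kt
Leg 3: track=216.5°, groundspeed=103.0 kt
Leg 4: track=341.5°, groundspeed=117.7 kt
Leg 5: track=195.1°, groundspeed=101.0 kt
Leg 6: track=258.3°, groundspeed=109.0 kt

Leg 1: heading 134.3°; drift -2.6° → track 131.7°, groundspeed 101.2 kt
Leg 2: heading 330.7°; drift +1.1° → track 331.8°, groundspeed 117.4 kt
Leg 3: heading 212.8°; drift +3.7° → track 216.5°, groundspeed 103.0 kt
Leg 4: heading 341.2°; drift +0.3° → track 341.5°, groundspeed 117.7 kt
Leg 5: heading 192.7°; drift +2.4° → track 195.1°, groundspeed 101.0 kt
Leg 6: heading 253.6°; drift +4.7° → track 258.3°, groundspeed 109.0 kt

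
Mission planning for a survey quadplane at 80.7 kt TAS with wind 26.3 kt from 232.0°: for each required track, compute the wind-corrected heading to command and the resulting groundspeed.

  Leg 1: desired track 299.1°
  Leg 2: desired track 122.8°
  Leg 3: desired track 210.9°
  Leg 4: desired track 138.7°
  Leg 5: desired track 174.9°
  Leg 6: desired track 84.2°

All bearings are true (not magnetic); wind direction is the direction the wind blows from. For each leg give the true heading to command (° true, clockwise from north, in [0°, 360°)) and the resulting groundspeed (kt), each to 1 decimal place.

Leg 1: desired track 299.1°; wind correction -17.5° → command heading 281.6°, groundspeed 66.7 kt
Leg 2: desired track 122.8°; wind correction +17.9° → command heading 140.7°, groundspeed 85.4 kt
Leg 3: desired track 210.9°; wind correction +6.7° → command heading 217.6°, groundspeed 55.6 kt
Leg 4: desired track 138.7°; wind correction +19.0° → command heading 157.7°, groundspeed 77.8 kt
Leg 5: desired track 174.9°; wind correction +15.9° → command heading 190.8°, groundspeed 63.3 kt
Leg 6: desired track 84.2°; wind correction +10.0° → command heading 94.2°, groundspeed 101.7 kt

Leg 1: heading=281.6°, groundspeed=66.7 kt
Leg 2: heading=140.7°, groundspeed=85.4 kt
Leg 3: heading=217.6°, groundspeed=55.6 kt
Leg 4: heading=157.7°, groundspeed=77.8 kt
Leg 5: heading=190.8°, groundspeed=63.3 kt
Leg 6: heading=94.2°, groundspeed=101.7 kt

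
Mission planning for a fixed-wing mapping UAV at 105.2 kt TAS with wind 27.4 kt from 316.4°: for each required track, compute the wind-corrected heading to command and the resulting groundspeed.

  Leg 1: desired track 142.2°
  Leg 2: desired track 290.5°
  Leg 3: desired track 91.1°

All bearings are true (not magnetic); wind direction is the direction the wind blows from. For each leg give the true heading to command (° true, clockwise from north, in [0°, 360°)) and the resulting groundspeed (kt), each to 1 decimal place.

Leg 1: desired track 142.2°; wind correction +1.5° → command heading 143.7°, groundspeed 132.4 kt
Leg 2: desired track 290.5°; wind correction +6.5° → command heading 297.0°, groundspeed 79.9 kt
Leg 3: desired track 91.1°; wind correction -10.7° → command heading 80.4°, groundspeed 122.7 kt

Leg 1: heading=143.7°, groundspeed=132.4 kt
Leg 2: heading=297.0°, groundspeed=79.9 kt
Leg 3: heading=80.4°, groundspeed=122.7 kt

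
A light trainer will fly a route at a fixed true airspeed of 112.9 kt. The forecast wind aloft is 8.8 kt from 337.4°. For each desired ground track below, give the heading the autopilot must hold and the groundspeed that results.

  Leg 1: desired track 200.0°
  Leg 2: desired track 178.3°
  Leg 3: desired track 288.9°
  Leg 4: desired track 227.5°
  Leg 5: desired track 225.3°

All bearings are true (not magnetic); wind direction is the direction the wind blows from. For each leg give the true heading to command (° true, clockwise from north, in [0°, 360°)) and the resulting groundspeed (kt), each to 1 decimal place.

Leg 1: heading=203.0°, groundspeed=119.2 kt
Leg 2: heading=179.9°, groundspeed=121.1 kt
Leg 3: heading=292.2°, groundspeed=106.9 kt
Leg 4: heading=231.7°, groundspeed=115.6 kt
Leg 5: heading=229.4°, groundspeed=115.9 kt

Leg 1: desired track 200.0°; wind correction +3.0° → command heading 203.0°, groundspeed 119.2 kt
Leg 2: desired track 178.3°; wind correction +1.6° → command heading 179.9°, groundspeed 121.1 kt
Leg 3: desired track 288.9°; wind correction +3.3° → command heading 292.2°, groundspeed 106.9 kt
Leg 4: desired track 227.5°; wind correction +4.2° → command heading 231.7°, groundspeed 115.6 kt
Leg 5: desired track 225.3°; wind correction +4.1° → command heading 229.4°, groundspeed 115.9 kt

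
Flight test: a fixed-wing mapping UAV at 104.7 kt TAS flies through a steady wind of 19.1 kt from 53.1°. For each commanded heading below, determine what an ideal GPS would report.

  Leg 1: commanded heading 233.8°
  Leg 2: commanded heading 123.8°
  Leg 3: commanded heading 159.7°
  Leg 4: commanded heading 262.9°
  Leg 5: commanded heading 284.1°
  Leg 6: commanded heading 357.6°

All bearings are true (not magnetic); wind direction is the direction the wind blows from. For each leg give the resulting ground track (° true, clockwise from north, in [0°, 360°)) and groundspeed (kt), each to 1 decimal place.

Leg 1: track=233.7°, groundspeed=123.8 kt
Leg 2: track=134.2°, groundspeed=100.0 kt
Leg 3: track=169.1°, groundspeed=111.7 kt
Leg 4: track=258.4°, groundspeed=121.6 kt
Leg 5: track=276.9°, groundspeed=117.7 kt
Leg 6: track=348.1°, groundspeed=95.2 kt

Leg 1: heading 233.8°; drift -0.1° → track 233.7°, groundspeed 123.8 kt
Leg 2: heading 123.8°; drift +10.4° → track 134.2°, groundspeed 100.0 kt
Leg 3: heading 159.7°; drift +9.4° → track 169.1°, groundspeed 111.7 kt
Leg 4: heading 262.9°; drift -4.5° → track 258.4°, groundspeed 121.6 kt
Leg 5: heading 284.1°; drift -7.2° → track 276.9°, groundspeed 117.7 kt
Leg 6: heading 357.6°; drift -9.5° → track 348.1°, groundspeed 95.2 kt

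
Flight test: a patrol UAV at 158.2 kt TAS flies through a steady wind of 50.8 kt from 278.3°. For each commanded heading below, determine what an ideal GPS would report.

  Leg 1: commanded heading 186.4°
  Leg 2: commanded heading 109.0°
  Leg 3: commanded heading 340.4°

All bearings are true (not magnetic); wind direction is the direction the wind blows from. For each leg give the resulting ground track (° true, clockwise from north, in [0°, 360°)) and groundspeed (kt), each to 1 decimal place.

Leg 1: track=168.8°, groundspeed=167.8 kt
Leg 2: track=106.4°, groundspeed=208.3 kt
Leg 3: track=358.9°, groundspeed=141.7 kt

Leg 1: heading 186.4°; drift -17.6° → track 168.8°, groundspeed 167.8 kt
Leg 2: heading 109.0°; drift -2.6° → track 106.4°, groundspeed 208.3 kt
Leg 3: heading 340.4°; drift +18.5° → track 358.9°, groundspeed 141.7 kt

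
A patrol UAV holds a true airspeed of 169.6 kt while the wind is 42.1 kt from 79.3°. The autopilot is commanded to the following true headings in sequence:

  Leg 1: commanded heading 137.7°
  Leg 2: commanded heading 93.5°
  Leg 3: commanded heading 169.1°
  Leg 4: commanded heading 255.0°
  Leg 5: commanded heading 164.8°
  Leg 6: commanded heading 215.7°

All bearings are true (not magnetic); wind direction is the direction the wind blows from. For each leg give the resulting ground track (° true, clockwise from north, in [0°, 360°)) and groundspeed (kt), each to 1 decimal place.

Leg 1: track=151.4°, groundspeed=151.8 kt
Leg 2: track=98.1°, groundspeed=129.2 kt
Leg 3: track=183.1°, groundspeed=174.6 kt
Leg 4: track=255.9°, groundspeed=211.6 kt
Leg 5: track=179.0°, groundspeed=171.5 kt
Leg 6: track=224.0°, groundspeed=202.2 kt

Leg 1: heading 137.7°; drift +13.7° → track 151.4°, groundspeed 151.8 kt
Leg 2: heading 93.5°; drift +4.6° → track 98.1°, groundspeed 129.2 kt
Leg 3: heading 169.1°; drift +14.0° → track 183.1°, groundspeed 174.6 kt
Leg 4: heading 255.0°; drift +0.9° → track 255.9°, groundspeed 211.6 kt
Leg 5: heading 164.8°; drift +14.2° → track 179.0°, groundspeed 171.5 kt
Leg 6: heading 215.7°; drift +8.3° → track 224.0°, groundspeed 202.2 kt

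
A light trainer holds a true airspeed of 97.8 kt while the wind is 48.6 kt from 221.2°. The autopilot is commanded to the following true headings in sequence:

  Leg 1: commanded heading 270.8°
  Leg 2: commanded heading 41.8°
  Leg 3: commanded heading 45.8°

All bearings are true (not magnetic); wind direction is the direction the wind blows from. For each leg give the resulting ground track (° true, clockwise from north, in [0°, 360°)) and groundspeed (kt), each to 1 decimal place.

Leg 1: track=300.0°, groundspeed=75.9 kt
Leg 2: track=41.6°, groundspeed=146.4 kt
Leg 3: track=44.3°, groundspeed=146.3 kt

Leg 1: heading 270.8°; drift +29.2° → track 300.0°, groundspeed 75.9 kt
Leg 2: heading 41.8°; drift -0.2° → track 41.6°, groundspeed 146.4 kt
Leg 3: heading 45.8°; drift -1.5° → track 44.3°, groundspeed 146.3 kt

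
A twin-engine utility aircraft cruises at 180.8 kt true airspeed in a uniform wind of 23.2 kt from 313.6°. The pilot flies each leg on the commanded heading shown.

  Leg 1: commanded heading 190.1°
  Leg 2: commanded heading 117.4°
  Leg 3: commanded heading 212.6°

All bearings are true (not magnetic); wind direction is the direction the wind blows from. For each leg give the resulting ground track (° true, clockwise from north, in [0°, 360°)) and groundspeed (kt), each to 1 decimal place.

Leg 1: heading 190.1°; drift -5.7° → track 184.4°, groundspeed 194.6 kt
Leg 2: heading 117.4°; drift +1.8° → track 119.2°, groundspeed 203.2 kt
Leg 3: heading 212.6°; drift -7.0° → track 205.6°, groundspeed 186.6 kt

Leg 1: track=184.4°, groundspeed=194.6 kt
Leg 2: track=119.2°, groundspeed=203.2 kt
Leg 3: track=205.6°, groundspeed=186.6 kt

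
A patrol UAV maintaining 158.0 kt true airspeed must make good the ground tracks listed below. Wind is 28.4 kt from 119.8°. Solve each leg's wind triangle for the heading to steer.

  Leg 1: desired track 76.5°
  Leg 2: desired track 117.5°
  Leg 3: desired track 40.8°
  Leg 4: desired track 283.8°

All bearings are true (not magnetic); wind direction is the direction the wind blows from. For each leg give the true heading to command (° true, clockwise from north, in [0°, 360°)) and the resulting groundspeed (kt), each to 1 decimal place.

Leg 1: heading=83.6°, groundspeed=136.1 kt
Leg 2: heading=117.9°, groundspeed=129.6 kt
Leg 3: heading=51.0°, groundspeed=150.1 kt
Leg 4: heading=281.0°, groundspeed=185.1 kt

Leg 1: desired track 76.5°; wind correction +7.1° → command heading 83.6°, groundspeed 136.1 kt
Leg 2: desired track 117.5°; wind correction +0.4° → command heading 117.9°, groundspeed 129.6 kt
Leg 3: desired track 40.8°; wind correction +10.2° → command heading 51.0°, groundspeed 150.1 kt
Leg 4: desired track 283.8°; wind correction -2.8° → command heading 281.0°, groundspeed 185.1 kt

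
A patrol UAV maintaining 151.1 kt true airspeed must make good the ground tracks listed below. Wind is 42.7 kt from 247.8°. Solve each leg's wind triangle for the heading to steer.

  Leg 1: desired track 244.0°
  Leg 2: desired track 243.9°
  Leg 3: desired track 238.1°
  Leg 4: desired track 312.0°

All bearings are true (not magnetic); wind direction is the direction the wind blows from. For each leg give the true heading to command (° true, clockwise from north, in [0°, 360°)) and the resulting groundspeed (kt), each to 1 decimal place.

Leg 1: heading=245.1°, groundspeed=108.5 kt
Leg 2: heading=245.0°, groundspeed=108.5 kt
Leg 3: heading=240.8°, groundspeed=108.8 kt
Leg 4: heading=297.3°, groundspeed=127.5 kt

Leg 1: desired track 244.0°; wind correction +1.1° → command heading 245.1°, groundspeed 108.5 kt
Leg 2: desired track 243.9°; wind correction +1.1° → command heading 245.0°, groundspeed 108.5 kt
Leg 3: desired track 238.1°; wind correction +2.7° → command heading 240.8°, groundspeed 108.8 kt
Leg 4: desired track 312.0°; wind correction -14.7° → command heading 297.3°, groundspeed 127.5 kt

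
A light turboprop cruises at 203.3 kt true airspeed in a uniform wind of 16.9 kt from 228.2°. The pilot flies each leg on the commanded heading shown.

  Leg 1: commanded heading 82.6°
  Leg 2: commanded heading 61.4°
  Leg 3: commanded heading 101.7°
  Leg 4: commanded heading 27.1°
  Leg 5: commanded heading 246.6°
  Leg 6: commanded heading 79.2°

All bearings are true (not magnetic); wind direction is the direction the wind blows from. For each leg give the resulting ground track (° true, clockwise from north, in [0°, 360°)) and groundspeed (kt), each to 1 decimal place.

Leg 1: track=80.1°, groundspeed=217.5 kt
Leg 2: track=60.4°, groundspeed=219.8 kt
Leg 3: track=98.1°, groundspeed=213.8 kt
Leg 4: track=28.7°, groundspeed=219.2 kt
Leg 5: track=248.2°, groundspeed=187.3 kt
Leg 6: track=76.9°, groundspeed=218.0 kt

Leg 1: heading 82.6°; drift -2.5° → track 80.1°, groundspeed 217.5 kt
Leg 2: heading 61.4°; drift -1.0° → track 60.4°, groundspeed 219.8 kt
Leg 3: heading 101.7°; drift -3.6° → track 98.1°, groundspeed 213.8 kt
Leg 4: heading 27.1°; drift +1.6° → track 28.7°, groundspeed 219.2 kt
Leg 5: heading 246.6°; drift +1.6° → track 248.2°, groundspeed 187.3 kt
Leg 6: heading 79.2°; drift -2.3° → track 76.9°, groundspeed 218.0 kt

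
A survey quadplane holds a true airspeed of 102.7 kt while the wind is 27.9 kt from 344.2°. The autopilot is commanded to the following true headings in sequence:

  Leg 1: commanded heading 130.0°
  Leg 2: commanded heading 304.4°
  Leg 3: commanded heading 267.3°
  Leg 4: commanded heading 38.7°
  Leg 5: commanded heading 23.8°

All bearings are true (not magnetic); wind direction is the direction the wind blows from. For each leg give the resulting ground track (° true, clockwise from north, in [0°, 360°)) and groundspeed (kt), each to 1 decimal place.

Leg 1: track=137.1°, groundspeed=126.7 kt
Leg 2: track=292.0°, groundspeed=83.2 kt
Leg 3: track=251.6°, groundspeed=100.1 kt
Leg 4: track=53.4°, groundspeed=89.4 kt
Leg 5: track=36.2°, groundspeed=83.1 kt

Leg 1: heading 130.0°; drift +7.1° → track 137.1°, groundspeed 126.7 kt
Leg 2: heading 304.4°; drift -12.4° → track 292.0°, groundspeed 83.2 kt
Leg 3: heading 267.3°; drift -15.7° → track 251.6°, groundspeed 100.1 kt
Leg 4: heading 38.7°; drift +14.7° → track 53.4°, groundspeed 89.4 kt
Leg 5: heading 23.8°; drift +12.4° → track 36.2°, groundspeed 83.1 kt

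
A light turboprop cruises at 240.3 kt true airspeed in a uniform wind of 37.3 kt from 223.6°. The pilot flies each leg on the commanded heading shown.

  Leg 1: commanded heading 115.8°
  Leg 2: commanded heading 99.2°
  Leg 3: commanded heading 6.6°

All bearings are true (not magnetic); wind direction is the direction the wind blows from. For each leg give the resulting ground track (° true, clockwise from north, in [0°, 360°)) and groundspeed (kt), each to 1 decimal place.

Leg 1: track=107.8°, groundspeed=254.2 kt
Leg 2: track=92.5°, groundspeed=263.2 kt
Leg 3: track=11.4°, groundspeed=271.0 kt

Leg 1: heading 115.8°; drift -8.0° → track 107.8°, groundspeed 254.2 kt
Leg 2: heading 99.2°; drift -6.7° → track 92.5°, groundspeed 263.2 kt
Leg 3: heading 6.6°; drift +4.8° → track 11.4°, groundspeed 271.0 kt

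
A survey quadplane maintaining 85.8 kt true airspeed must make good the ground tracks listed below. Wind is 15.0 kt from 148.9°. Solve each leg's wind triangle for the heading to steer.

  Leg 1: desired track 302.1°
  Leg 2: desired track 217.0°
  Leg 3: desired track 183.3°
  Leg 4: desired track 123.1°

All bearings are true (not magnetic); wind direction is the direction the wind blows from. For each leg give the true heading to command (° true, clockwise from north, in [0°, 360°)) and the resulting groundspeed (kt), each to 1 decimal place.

Leg 1: desired track 302.1°; wind correction -4.5° → command heading 297.6°, groundspeed 98.9 kt
Leg 2: desired track 217.0°; wind correction -9.3° → command heading 207.7°, groundspeed 79.1 kt
Leg 3: desired track 183.3°; wind correction -5.7° → command heading 177.6°, groundspeed 73.0 kt
Leg 4: desired track 123.1°; wind correction +4.4° → command heading 127.5°, groundspeed 72.0 kt

Leg 1: heading=297.6°, groundspeed=98.9 kt
Leg 2: heading=207.7°, groundspeed=79.1 kt
Leg 3: heading=177.6°, groundspeed=73.0 kt
Leg 4: heading=127.5°, groundspeed=72.0 kt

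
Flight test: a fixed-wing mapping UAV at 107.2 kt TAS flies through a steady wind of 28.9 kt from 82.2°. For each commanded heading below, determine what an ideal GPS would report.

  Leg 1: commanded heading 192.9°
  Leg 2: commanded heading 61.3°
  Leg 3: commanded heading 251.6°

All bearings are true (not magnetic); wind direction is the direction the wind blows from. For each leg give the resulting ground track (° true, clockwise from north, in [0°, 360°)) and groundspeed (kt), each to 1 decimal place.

Leg 1: track=205.9°, groundspeed=120.5 kt
Leg 2: track=54.0°, groundspeed=80.9 kt
Leg 3: track=253.8°, groundspeed=135.7 kt

Leg 1: heading 192.9°; drift +13.0° → track 205.9°, groundspeed 120.5 kt
Leg 2: heading 61.3°; drift -7.3° → track 54.0°, groundspeed 80.9 kt
Leg 3: heading 251.6°; drift +2.2° → track 253.8°, groundspeed 135.7 kt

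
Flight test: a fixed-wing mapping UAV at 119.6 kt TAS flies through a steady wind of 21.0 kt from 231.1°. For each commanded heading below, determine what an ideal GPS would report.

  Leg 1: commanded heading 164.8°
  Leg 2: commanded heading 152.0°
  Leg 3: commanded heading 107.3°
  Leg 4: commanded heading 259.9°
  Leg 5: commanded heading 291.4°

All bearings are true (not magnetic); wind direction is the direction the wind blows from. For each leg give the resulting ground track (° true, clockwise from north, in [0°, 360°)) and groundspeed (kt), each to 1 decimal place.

Leg 1: heading 164.8°; drift -9.8° → track 155.0°, groundspeed 112.8 kt
Leg 2: heading 152.0°; drift -10.1° → track 141.9°, groundspeed 117.5 kt
Leg 3: heading 107.3°; drift -7.6° → track 99.7°, groundspeed 132.4 kt
Leg 4: heading 259.9°; drift +5.7° → track 265.6°, groundspeed 101.7 kt
Leg 5: heading 291.4°; drift +9.5° → track 300.9°, groundspeed 110.7 kt

Leg 1: track=155.0°, groundspeed=112.8 kt
Leg 2: track=141.9°, groundspeed=117.5 kt
Leg 3: track=99.7°, groundspeed=132.4 kt
Leg 4: track=265.6°, groundspeed=101.7 kt
Leg 5: track=300.9°, groundspeed=110.7 kt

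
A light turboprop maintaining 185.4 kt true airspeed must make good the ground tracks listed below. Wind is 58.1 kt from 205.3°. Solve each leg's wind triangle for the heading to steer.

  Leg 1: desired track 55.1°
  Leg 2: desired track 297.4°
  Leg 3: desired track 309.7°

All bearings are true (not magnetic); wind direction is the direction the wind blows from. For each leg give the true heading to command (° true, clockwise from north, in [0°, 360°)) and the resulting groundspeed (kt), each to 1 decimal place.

Leg 1: desired track 55.1°; wind correction +9.0° → command heading 64.1°, groundspeed 233.6 kt
Leg 2: desired track 297.4°; wind correction -18.3° → command heading 279.1°, groundspeed 178.2 kt
Leg 3: desired track 309.7°; wind correction -17.7° → command heading 292.0°, groundspeed 191.1 kt

Leg 1: heading=64.1°, groundspeed=233.6 kt
Leg 2: heading=279.1°, groundspeed=178.2 kt
Leg 3: heading=292.0°, groundspeed=191.1 kt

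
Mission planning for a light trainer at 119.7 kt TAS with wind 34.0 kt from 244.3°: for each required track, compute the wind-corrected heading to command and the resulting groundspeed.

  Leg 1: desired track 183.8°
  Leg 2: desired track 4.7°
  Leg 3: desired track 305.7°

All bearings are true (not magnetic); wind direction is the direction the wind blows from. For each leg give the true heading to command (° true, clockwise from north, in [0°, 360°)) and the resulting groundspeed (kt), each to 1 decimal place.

Leg 1: desired track 183.8°; wind correction +14.3° → command heading 198.1°, groundspeed 99.2 kt
Leg 2: desired track 4.7°; wind correction -14.2° → command heading 350.5°, groundspeed 133.3 kt
Leg 3: desired track 305.7°; wind correction -14.4° → command heading 291.3°, groundspeed 99.6 kt

Leg 1: heading=198.1°, groundspeed=99.2 kt
Leg 2: heading=350.5°, groundspeed=133.3 kt
Leg 3: heading=291.3°, groundspeed=99.6 kt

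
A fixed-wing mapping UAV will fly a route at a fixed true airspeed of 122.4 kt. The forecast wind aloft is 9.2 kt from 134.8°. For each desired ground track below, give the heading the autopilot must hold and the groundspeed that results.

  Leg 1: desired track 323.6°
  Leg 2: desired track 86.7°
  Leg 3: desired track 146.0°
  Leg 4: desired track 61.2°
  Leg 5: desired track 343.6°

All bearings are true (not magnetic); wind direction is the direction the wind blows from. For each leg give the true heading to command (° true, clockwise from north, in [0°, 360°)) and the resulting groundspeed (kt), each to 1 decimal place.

Leg 1: desired track 323.6°; wind correction +0.7° → command heading 324.3°, groundspeed 131.5 kt
Leg 2: desired track 86.7°; wind correction +3.2° → command heading 89.9°, groundspeed 116.1 kt
Leg 3: desired track 146.0°; wind correction -0.8° → command heading 145.2°, groundspeed 113.4 kt
Leg 4: desired track 61.2°; wind correction +4.1° → command heading 65.3°, groundspeed 119.5 kt
Leg 5: desired track 343.6°; wind correction +2.1° → command heading 345.7°, groundspeed 130.4 kt

Leg 1: heading=324.3°, groundspeed=131.5 kt
Leg 2: heading=89.9°, groundspeed=116.1 kt
Leg 3: heading=145.2°, groundspeed=113.4 kt
Leg 4: heading=65.3°, groundspeed=119.5 kt
Leg 5: heading=345.7°, groundspeed=130.4 kt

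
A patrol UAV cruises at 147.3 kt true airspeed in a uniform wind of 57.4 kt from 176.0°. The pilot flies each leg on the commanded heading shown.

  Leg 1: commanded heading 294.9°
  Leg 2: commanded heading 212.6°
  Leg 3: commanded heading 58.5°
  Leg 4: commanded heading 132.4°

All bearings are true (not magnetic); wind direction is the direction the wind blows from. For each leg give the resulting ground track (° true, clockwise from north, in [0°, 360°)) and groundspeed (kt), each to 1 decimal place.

Leg 1: track=310.9°, groundspeed=182.1 kt
Leg 2: track=231.3°, groundspeed=106.8 kt
Leg 3: track=42.2°, groundspeed=181.1 kt
Leg 4: track=111.9°, groundspeed=112.9 kt

Leg 1: heading 294.9°; drift +16.0° → track 310.9°, groundspeed 182.1 kt
Leg 2: heading 212.6°; drift +18.7° → track 231.3°, groundspeed 106.8 kt
Leg 3: heading 58.5°; drift -16.3° → track 42.2°, groundspeed 181.1 kt
Leg 4: heading 132.4°; drift -20.5° → track 111.9°, groundspeed 112.9 kt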